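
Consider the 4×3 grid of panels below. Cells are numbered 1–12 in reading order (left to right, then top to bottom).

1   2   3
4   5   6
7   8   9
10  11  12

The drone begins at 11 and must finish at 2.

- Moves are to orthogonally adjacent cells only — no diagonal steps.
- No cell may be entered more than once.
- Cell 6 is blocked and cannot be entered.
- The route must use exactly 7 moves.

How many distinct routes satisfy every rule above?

4

Need simple routes of exactly 7 moves from 11 to 2 (Manhattan distance 3, so 2 moves are spent on a detour and 2 undoing it).
Enumerating: 11 10 7 8 5 4 1 2 | 11 12 9 8 5 4 1 2 | 11 12 9 8 7 4 1 2 | 11 12 9 8 7 4 5 2.
That gives 4 routes.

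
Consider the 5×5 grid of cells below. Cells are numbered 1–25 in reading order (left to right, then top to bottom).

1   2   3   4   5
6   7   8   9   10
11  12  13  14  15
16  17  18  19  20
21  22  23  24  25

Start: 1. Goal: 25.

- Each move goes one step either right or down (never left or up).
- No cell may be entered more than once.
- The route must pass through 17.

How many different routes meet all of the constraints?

16

A right/down-only route from 1 to 25 makes exactly 4 down-moves and 4 right-moves in some order.
With no other constraints that would be C(8,4) = 70 routes.
Split at 17 and multiply the segment counts: 1→17: 4; 17→25: 4; product = 16.
That gives 16 routes.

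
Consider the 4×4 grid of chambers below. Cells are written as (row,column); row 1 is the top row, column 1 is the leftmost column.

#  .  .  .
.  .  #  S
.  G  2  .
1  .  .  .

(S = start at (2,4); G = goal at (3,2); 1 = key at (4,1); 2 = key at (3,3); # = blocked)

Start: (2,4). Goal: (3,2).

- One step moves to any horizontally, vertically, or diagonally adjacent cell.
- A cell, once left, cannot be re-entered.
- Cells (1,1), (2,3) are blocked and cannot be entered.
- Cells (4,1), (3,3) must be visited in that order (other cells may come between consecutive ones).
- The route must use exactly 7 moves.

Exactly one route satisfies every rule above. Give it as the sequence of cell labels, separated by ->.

The waypoints must appear in the order (4,1), (3,3), with no cell reused.
Route from (2,4): up-left to (1,3), 2× down-left (reaching (3,1)), down to (4,1), right to (4,2), up-right to (3,3), left to (3,2) — 7 moves in all.
Check: order respected (1 at step 4, 2 at step 6); 7 moves as required.

(2,4) -> (1,3) -> (2,2) -> (3,1) -> (4,1) -> (4,2) -> (3,3) -> (3,2)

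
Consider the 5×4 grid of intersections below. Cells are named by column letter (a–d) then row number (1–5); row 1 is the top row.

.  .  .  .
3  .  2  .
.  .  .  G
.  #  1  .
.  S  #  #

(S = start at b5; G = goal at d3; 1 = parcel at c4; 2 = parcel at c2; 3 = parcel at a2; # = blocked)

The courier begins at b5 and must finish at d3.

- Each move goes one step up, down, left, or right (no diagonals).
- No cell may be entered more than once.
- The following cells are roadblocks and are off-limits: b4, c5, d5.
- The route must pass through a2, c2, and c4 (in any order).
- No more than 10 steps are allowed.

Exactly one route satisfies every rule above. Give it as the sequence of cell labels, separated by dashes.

b5 - a5 - a4 - a3 - a2 - b2 - c2 - c3 - c4 - d4 - d3

The budget equals the shortest possible length, so every move has to be on a shortest route through the required cells.
Route from b5: left to a5, 3× up (reaching a2), 2× right (reaching c2), 2× down (reaching c4), right to d4, up to d3 — 10 moves in all.
Check: all required cells visited; 10 ≤ 10 moves.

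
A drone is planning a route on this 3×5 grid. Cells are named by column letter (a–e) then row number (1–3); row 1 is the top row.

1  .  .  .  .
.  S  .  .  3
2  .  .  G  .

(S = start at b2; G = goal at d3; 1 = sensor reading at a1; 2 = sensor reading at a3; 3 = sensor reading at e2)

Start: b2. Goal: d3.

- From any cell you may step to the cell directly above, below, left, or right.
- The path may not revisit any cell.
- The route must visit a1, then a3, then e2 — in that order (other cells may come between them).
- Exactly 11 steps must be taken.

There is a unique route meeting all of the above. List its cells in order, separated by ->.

The waypoints must appear in the order a1, a3, e2, with no cell reused.
Route from b2: up to b1, left to a1, 2× down (reaching a3), 2× right (reaching c3), up to c2, 2× right (reaching e2), down to e3, left to d3 — 11 moves in all.
Check: order respected (1 at step 2, 2 at step 4, 3 at step 9); 11 moves as required.

b2 -> b1 -> a1 -> a2 -> a3 -> b3 -> c3 -> c2 -> d2 -> e2 -> e3 -> d3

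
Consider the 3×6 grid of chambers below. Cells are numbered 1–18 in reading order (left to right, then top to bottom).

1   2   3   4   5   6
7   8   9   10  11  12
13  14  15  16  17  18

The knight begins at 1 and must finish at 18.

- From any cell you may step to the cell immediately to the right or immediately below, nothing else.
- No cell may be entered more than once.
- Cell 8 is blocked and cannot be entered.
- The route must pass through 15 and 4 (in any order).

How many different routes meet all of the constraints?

A right/down-only route from 1 to 18 makes exactly 2 down-moves and 5 right-moves in some order.
With no other constraints that would be C(7,2) = 21 routes.
15 is below but to the left of 4: going 4 → 15 would need a leftward move and 15 → 4 an upward move, so no right/down-only route can visit both required cells.
No route satisfies every constraint, so the count is 0.

0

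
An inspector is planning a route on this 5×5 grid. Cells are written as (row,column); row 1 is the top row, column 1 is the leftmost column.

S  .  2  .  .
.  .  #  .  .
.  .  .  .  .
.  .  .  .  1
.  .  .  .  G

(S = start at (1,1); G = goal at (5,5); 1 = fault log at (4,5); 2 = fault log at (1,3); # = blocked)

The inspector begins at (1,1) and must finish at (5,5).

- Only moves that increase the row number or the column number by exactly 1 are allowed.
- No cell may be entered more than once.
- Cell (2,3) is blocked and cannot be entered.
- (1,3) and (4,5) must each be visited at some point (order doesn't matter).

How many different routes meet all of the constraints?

A right/down-only route from (1,1) to (5,5) makes exactly 4 down-moves and 4 right-moves in some order.
With no other constraints that would be C(8,4) = 70 routes.
A monotone route can only reach the required cells in the order (1,3), (4,5), so split there and multiply the segment counts (each segment already excludes blocked cells): (1,1)→(1,3): 1; (1,3)→(4,5): 4; (4,5)→(5,5): 1; product = 4.
That gives 4 routes.

4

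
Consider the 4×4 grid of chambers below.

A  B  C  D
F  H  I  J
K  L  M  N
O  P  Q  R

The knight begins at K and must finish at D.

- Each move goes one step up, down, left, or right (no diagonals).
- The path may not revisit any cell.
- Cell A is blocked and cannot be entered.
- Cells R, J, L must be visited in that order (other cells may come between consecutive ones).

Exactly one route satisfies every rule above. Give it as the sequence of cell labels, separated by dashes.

K - O - P - Q - R - N - J - I - M - L - H - B - C - D

The waypoints must appear in the order R, J, L, with no cell reused.
Route from K: down 1 to O, right 3 to R, up 2 to J, left 1 to I, down 1 to M, left 1 to L, up 2 to B, right 2 to D — 13 moves in all.
Check: order respected (R at step 4, J at step 6, L at step 9).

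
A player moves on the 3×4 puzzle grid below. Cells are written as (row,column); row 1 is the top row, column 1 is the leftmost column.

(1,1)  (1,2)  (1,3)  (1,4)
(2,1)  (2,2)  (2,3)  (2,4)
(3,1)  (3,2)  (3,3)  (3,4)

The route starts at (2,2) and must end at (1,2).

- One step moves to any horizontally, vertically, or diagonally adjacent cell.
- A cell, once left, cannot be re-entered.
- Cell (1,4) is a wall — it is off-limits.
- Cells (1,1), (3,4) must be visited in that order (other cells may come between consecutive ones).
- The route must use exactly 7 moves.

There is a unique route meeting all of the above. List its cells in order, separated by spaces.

The waypoints must appear in the order (1,1), (3,4), with no cell reused.
Route from (2,2): up-left to (1,1), down to (2,1), down-right to (3,2), 2× right (reaching (3,4)), 2× up-left (reaching (1,2)) — 7 moves in all.
Check: order respected ((1,1) at step 1, (3,4) at step 5); 7 moves as required.

(2,2) (1,1) (2,1) (3,2) (3,3) (3,4) (2,3) (1,2)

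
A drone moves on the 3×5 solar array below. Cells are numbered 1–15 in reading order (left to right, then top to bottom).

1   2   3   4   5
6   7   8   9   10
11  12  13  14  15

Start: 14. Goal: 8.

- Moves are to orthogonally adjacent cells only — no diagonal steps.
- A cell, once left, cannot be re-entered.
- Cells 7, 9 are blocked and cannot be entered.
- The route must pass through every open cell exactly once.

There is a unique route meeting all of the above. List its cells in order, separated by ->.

14 -> 15 -> 10 -> 5 -> 4 -> 3 -> 2 -> 1 -> 6 -> 11 -> 12 -> 13 -> 8

Need to visit all 13 open cells exactly once, starting at 14 and ending at 8.
Cell 1 has only two open neighbours (6 and 2), so the path must pass straight through it: one of those is the cell it's entered from and the other is where it exits.
Route from 14: right 1 to 15, up 2 to 5, left 4 to 1, down 2 to 11, right 2 to 13, up 1 to 8 — 12 moves in all.
Check: all 13 open cells covered.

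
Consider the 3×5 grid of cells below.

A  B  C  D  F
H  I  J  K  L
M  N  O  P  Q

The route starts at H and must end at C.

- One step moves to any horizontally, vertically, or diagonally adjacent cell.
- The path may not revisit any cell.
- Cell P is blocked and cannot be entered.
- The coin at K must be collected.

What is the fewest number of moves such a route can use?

Any route passes through K somewhere between H and C. Summing Chebyshev distances along the two legs (H → K → C) gives a lower bound of 3 + 1 = 4 moves.
A route of 4 moves achieves this: H → B → J → K → C.
Since 4 matches the lower bound, it is optimal.

4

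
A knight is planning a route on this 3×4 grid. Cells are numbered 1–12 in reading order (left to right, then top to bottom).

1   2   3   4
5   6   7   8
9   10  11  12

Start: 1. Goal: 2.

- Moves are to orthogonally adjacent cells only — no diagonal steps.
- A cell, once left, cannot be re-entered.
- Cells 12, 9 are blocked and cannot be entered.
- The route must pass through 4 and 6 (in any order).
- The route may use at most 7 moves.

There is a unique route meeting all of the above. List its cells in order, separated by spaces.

The 7-move cap with required stops at 4, 6 leaves no slack for detours.
Route from 1: down to 5, 3× right (reaching 8), up to 4, 2× left (reaching 2) — 7 moves in all.
Check: all required cells visited; 7 ≤ 7 moves.

1 5 6 7 8 4 3 2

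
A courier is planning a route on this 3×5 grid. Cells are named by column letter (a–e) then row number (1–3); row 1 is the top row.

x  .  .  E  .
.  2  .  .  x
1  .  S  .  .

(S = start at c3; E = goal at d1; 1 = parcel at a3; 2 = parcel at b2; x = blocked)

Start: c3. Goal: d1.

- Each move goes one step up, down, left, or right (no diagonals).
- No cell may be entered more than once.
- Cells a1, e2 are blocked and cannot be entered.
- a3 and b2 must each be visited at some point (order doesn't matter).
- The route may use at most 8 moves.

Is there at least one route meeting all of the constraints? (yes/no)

yes

One route that works: c3 → b3 → a3 → a2 → b2 → b1 → c1 → d1.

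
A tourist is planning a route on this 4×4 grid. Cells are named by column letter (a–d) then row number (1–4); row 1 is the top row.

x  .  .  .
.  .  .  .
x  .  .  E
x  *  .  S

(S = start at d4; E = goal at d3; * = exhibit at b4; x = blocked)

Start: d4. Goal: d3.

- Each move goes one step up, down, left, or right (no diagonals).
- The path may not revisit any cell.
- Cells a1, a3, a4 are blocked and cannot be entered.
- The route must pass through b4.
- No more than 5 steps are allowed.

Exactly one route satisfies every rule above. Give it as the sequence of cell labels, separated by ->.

Any route must reach b4 and still end at d3 within 5 moves, so the order of the required stops is forced.
Route from d4: 2× left (reaching b4), up to b3, 2× right (reaching d3) — 5 moves in all.
Check: all required cells visited; 5 ≤ 5 moves.

d4 -> c4 -> b4 -> b3 -> c3 -> d3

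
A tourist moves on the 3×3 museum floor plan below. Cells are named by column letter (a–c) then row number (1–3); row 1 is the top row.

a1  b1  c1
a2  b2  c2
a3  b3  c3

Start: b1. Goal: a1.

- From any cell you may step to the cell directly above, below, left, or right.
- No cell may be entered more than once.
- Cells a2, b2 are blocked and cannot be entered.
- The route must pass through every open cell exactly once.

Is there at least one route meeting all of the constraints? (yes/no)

no

Cell a3 has only one open neighbour but is neither the start nor the goal, so a Hamiltonian route would have to both enter and leave it through the same neighbour — impossible without revisiting.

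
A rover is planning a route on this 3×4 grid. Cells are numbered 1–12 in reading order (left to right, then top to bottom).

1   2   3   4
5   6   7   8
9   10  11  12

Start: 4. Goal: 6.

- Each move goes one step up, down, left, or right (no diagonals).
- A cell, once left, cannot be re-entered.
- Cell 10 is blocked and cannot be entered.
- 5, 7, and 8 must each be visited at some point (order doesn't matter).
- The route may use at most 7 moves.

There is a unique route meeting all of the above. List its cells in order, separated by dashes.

4 - 8 - 7 - 3 - 2 - 1 - 5 - 6

The budget equals the shortest possible length, so every move has to be on a shortest route through the required cells.
Route from 4: down 1 to 8, left 1 to 7, up 1 to 3, left 2 to 1, down 1 to 5, right 1 to 6 — 7 moves in all.
Check: all required cells visited; 7 ≤ 7 moves.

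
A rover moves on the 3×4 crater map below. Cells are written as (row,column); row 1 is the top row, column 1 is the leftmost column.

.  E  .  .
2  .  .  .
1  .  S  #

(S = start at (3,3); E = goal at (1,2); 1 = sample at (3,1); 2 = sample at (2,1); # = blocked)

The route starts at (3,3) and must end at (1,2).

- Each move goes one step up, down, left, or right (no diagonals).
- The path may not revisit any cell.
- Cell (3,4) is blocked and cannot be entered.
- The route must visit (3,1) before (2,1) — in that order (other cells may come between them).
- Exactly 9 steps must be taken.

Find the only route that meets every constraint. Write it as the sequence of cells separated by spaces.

(3,3) (3,2) (3,1) (2,1) (2,2) (2,3) (2,4) (1,4) (1,3) (1,2)

The waypoints must appear in the order (3,1), (2,1), with no cell reused.
Route from (3,3): left 2 to (3,1), up 1 to (2,1), right 3 to (2,4), up 1 to (1,4), left 2 to (1,2) — 9 moves in all.
Check: order respected (1 at step 2, 2 at step 3); 9 moves as required.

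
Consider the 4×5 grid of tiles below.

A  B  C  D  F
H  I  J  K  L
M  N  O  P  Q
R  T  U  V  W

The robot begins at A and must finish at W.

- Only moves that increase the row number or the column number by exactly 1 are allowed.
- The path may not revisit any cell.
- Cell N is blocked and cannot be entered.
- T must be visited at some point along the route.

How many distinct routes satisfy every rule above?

1

A right/down-only route from A to W makes exactly 3 down-moves and 4 right-moves in some order.
With no other constraints that would be C(7,3) = 35 routes.
Split at T and multiply the segment counts (each segment already excludes blocked cells): A→T: 1; T→W: 1; product = 1.
That gives 1 route.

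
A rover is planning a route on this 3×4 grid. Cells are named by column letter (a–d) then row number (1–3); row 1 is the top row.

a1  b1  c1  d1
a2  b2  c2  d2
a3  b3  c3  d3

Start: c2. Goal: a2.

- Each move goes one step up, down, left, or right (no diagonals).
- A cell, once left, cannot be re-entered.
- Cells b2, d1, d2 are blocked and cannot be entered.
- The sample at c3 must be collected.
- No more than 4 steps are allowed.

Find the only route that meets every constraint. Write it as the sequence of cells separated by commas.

The 4-move cap with required stops at c3 leaves no slack for detours.
Route from c2: down to c3, 2× left (reaching a3), up to a2 — 4 moves in all.
Check: all required cells visited; 4 ≤ 4 moves.

c2, c3, b3, a3, a2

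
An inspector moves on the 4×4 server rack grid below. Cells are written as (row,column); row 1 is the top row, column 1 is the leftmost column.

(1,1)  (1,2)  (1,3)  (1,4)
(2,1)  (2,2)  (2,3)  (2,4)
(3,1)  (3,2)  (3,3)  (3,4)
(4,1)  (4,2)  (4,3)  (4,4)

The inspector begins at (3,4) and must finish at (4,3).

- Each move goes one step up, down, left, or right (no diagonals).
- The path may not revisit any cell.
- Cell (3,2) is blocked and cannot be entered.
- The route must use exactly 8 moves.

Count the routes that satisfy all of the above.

Need simple routes of exactly 8 moves from (3,4) to (4,3) (Manhattan distance 2, so 3 moves are spent on a detour and 3 undoing it).
Enumerating: (3,4) (2,4) (1,4) (1,3) (1,2) (2,2) (2,3) (3,3) (4,3) | (3,4) (2,4) (2,3) (2,2) (2,1) (3,1) (4,1) (4,2) (4,3) | (3,4) (3,3) (2,3) (2,2) (2,1) (3,1) (4,1) (4,2) (4,3).
That gives 3 routes.

3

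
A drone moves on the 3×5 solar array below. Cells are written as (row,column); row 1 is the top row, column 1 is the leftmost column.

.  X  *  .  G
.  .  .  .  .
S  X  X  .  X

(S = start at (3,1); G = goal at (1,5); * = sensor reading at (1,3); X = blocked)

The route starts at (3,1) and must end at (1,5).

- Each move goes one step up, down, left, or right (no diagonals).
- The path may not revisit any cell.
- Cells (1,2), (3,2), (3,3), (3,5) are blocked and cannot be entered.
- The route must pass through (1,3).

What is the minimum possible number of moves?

6

Any route passes through (1,3) somewhere between (3,1) and (1,5). Summing Manhattan distances along the two legs ((3,1) → (1,3) → (1,5)) gives a lower bound of 4 + 2 = 6 moves.
A route of 6 moves achieves this: (3,1) → (2,1) → (2,2) → (2,3) → (1,3) → (1,4) → (1,5).
Since 6 matches the lower bound, it is optimal.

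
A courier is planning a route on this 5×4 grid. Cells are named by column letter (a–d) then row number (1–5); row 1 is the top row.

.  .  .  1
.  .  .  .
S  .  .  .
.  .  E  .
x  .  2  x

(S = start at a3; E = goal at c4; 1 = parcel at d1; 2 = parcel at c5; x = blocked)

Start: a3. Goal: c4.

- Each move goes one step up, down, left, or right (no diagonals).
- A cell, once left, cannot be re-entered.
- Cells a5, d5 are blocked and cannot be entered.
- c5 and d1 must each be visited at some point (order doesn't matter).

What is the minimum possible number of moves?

13

Any route passes through c5 and d1 in some order between a3 and c4. Summing Manhattan distances along each leg and taking the cheapest ordering (a3 → d1 → c5 → c4) gives a lower bound of 5 + 5 + 1 = 11 moves.
The shortest route satisfying every rule uses 13 moves: a3 → a2 → a1 → b1 → c1 → d1 → d2 → d3 → c3 → b3 → b4 → b5 → c5 → c4.
The bound of 11 isn't tight here; checking systematically, no route of length 11 through 12 satisfies every constraint, so 13 is the minimum.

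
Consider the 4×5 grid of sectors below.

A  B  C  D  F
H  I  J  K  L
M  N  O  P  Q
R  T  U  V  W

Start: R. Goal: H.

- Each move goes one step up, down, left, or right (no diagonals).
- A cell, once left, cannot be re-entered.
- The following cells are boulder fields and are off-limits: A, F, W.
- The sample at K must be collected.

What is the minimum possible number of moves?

Any route passes through K somewhere between R and H. Summing Manhattan distances along the two legs (R → K → H) gives a lower bound of 5 + 3 = 8 moves.
A route of 8 moves achieves this: R → M → N → O → P → K → J → I → H.
Since 8 matches the lower bound, it is optimal.

8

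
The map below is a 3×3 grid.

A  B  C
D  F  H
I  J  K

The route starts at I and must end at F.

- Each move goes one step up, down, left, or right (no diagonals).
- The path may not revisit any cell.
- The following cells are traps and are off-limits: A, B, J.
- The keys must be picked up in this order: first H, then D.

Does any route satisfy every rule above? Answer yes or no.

Every way from I to H runs through F — but F is where the route must end, so it would be entered once on the way to H and again at the finish.

no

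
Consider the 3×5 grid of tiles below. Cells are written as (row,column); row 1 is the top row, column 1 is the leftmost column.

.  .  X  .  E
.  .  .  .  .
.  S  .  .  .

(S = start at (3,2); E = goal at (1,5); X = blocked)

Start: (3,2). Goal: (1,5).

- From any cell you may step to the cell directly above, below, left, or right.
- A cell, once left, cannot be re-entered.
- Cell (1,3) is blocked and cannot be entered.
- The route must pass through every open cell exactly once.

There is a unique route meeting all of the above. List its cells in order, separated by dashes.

(3,2) - (3,1) - (2,1) - (1,1) - (1,2) - (2,2) - (2,3) - (3,3) - (3,4) - (3,5) - (2,5) - (2,4) - (1,4) - (1,5)

Need to visit all 14 open cells exactly once, starting at (3,2) and ending at (1,5).
Cell (1,2) has only two open neighbours ((2,2) and (1,1)), so the path must pass straight through it: one of those is the cell it's entered from and the other is where it exits.
Route from (3,2): left to (3,1), 2× up (reaching (1,1)), right to (1,2), down to (2,2), right to (2,3), down to (3,3), 2× right (reaching (3,5)), up to (2,5), left to (2,4), up to (1,4), right to (1,5) — 13 moves in all.
Check: all 14 open cells covered.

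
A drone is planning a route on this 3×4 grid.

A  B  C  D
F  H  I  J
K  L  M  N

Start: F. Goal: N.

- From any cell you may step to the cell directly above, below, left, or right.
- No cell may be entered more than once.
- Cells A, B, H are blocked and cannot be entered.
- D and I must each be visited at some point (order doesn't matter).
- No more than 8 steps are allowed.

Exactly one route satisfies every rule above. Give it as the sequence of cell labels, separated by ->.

Any route must reach D and I and still end at N within 8 moves, so the order of the required stops is forced.
Route from F: down to K, 2× right (reaching M), 2× up (reaching C), right to D, 2× down (reaching N) — 8 moves in all.
Check: all required cells visited; 8 ≤ 8 moves.

F -> K -> L -> M -> I -> C -> D -> J -> N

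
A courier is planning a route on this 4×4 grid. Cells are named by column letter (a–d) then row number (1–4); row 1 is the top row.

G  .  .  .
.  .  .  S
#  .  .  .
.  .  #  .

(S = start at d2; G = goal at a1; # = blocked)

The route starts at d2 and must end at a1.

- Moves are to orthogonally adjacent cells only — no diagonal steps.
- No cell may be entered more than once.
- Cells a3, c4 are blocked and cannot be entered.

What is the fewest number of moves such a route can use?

4

The Manhattan distance from d2 to a1 is |2−1| + |4−1| = 4, so at least 4 moves are needed.
A route of 4 moves achieves this: d2 → d1 → c1 → b1 → a1.
Since 4 matches the lower bound, it is optimal.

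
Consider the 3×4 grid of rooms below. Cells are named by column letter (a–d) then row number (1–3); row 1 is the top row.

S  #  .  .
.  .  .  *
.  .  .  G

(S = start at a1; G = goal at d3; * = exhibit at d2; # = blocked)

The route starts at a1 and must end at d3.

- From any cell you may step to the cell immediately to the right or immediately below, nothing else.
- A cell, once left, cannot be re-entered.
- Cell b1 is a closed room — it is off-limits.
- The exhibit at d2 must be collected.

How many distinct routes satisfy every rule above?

1

A right/down-only route from a1 to d3 makes exactly 2 down-moves and 3 right-moves in some order.
With no other constraints that would be C(5,2) = 10 routes.
Split at d2 and multiply the segment counts (each segment already excludes blocked cells): a1→d2: 1; d2→d3: 1; product = 1.
That gives 1 route.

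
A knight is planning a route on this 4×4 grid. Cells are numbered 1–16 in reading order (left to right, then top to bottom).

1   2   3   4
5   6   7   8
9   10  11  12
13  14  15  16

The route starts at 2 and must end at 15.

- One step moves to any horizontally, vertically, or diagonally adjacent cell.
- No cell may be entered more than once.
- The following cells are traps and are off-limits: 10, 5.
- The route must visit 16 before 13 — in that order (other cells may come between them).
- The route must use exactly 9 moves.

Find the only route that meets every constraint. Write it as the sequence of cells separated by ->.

The waypoints must appear in the order 16, 13, with no cell reused.
Route from 2: 2× down-right (reaching 12), down to 16, 2× up-left (reaching 6), down-left to 9, down to 13, 2× right (reaching 15) — 9 moves in all.
Check: order respected (16 at step 3, 13 at step 7); 9 moves as required.

2 -> 7 -> 12 -> 16 -> 11 -> 6 -> 9 -> 13 -> 14 -> 15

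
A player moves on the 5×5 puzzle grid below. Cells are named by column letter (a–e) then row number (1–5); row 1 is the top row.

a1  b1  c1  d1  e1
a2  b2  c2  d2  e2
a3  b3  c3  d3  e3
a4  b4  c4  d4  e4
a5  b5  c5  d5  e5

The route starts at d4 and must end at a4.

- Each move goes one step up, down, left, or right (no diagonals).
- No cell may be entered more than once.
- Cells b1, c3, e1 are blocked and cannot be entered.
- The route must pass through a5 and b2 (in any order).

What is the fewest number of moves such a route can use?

9

Any route passes through a5 and b2 in some order between d4 and a4. Summing Manhattan distances along each leg and taking the cheapest ordering (d4 → b2 → a5 → a4) gives a lower bound of 4 + 4 + 1 = 9 moves.
A route of 9 moves achieves this: d4 → d3 → d2 → c2 → b2 → b3 → b4 → b5 → a5 → a4.
Since 9 matches the lower bound, it is optimal.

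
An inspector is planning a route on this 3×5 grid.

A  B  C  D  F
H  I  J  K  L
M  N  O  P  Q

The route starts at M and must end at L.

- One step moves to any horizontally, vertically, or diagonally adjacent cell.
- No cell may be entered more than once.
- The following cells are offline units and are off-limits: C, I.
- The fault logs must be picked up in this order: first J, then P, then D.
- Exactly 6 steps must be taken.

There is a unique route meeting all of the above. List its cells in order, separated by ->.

The waypoints must appear in the order J, P, D, with no cell reused.
Route from M: right to N, up-right to J, down-right to P, 2× up (reaching D), down-right to L — 6 moves in all.
Check: order respected (J at step 2, P at step 3, D at step 5); 6 moves as required.

M -> N -> J -> P -> K -> D -> L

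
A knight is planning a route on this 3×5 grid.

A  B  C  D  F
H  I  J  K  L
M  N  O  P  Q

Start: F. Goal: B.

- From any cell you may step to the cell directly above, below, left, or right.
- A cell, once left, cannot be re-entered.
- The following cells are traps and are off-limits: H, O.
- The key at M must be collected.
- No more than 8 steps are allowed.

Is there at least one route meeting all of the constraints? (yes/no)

M must be visited but has only one open neighbour (N), and it is neither the start nor the goal — the route would have to enter and leave through N, re-entering it.

no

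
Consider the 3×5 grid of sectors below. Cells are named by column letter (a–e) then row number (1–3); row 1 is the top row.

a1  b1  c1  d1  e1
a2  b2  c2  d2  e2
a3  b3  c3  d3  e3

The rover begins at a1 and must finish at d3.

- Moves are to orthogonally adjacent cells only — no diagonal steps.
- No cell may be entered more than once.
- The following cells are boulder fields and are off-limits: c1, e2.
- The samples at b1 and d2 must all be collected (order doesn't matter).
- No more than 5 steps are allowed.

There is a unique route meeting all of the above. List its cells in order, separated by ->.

a1 -> b1 -> b2 -> c2 -> d2 -> d3

The 5-move cap with required stops at b1, d2 leaves no slack for detours.
Route from a1: right to b1, down to b2, 2× right (reaching d2), down to d3 — 5 moves in all.
Check: all required cells visited; 5 ≤ 5 moves.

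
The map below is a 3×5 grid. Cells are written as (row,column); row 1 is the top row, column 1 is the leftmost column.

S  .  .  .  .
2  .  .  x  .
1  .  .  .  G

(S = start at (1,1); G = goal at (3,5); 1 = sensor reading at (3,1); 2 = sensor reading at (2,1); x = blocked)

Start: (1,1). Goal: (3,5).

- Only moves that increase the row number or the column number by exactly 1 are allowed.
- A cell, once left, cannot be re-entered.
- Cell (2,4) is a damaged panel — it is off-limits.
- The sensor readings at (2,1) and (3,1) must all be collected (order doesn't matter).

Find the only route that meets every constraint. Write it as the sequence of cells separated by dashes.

(1,1) - (2,1) - (3,1) - (3,2) - (3,3) - (3,4) - (3,5)

Moves only go right or down, so the column and row indices never decrease.
Route from (1,1): 2× down (reaching (3,1)), 4× right (reaching (3,5)) — 6 moves in all.
Check: all required cells visited.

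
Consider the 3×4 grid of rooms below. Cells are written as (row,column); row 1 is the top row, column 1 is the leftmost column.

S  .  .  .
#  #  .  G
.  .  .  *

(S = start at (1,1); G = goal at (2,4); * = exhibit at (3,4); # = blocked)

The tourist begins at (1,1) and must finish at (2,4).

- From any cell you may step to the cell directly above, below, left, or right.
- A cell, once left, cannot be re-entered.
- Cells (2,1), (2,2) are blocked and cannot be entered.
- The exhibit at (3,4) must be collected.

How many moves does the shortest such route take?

Any route passes through (3,4) somewhere between (1,1) and (2,4). Summing Manhattan distances along the two legs ((1,1) → (3,4) → (2,4)) gives a lower bound of 5 + 1 = 6 moves.
A route of 6 moves achieves this: (1,1) → (1,2) → (1,3) → (2,3) → (3,3) → (3,4) → (2,4).
Since 6 matches the lower bound, it is optimal.

6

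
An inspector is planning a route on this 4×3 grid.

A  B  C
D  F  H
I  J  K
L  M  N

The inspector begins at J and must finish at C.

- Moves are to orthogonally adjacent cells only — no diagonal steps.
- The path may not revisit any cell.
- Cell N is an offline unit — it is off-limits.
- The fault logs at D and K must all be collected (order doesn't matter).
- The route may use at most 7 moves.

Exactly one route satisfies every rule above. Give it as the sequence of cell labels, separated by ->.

Any route must reach D and K and still end at C within 7 moves, so the order of the required stops is forced.
Route from J: right 1 to K, up 1 to H, left 2 to D, up 1 to A, right 2 to C — 7 moves in all.
Check: all required cells visited; 7 ≤ 7 moves.

J -> K -> H -> F -> D -> A -> B -> C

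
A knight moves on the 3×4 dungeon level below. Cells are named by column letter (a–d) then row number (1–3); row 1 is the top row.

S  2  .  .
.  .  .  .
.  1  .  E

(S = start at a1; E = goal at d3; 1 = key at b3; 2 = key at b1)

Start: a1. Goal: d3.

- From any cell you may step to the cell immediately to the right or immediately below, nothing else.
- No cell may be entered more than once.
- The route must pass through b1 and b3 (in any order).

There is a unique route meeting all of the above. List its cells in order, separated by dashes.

Moves only go right or down, so the column and row indices never decrease.
Route from a1: right 1 to b1, down 2 to b3, right 2 to d3 — 5 moves in all.
Check: all required cells visited.

a1 - b1 - b2 - b3 - c3 - d3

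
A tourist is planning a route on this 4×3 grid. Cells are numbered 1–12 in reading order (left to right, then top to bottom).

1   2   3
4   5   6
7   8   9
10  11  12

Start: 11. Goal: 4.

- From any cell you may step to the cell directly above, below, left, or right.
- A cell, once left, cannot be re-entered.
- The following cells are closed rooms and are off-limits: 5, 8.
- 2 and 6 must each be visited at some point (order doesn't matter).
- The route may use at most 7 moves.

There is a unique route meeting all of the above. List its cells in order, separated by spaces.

11 12 9 6 3 2 1 4

The 7-move cap with required stops at 2, 6 leaves no slack for detours.
Route from 11: right 1 to 12, up 3 to 3, left 2 to 1, down 1 to 4 — 7 moves in all.
Check: all required cells visited; 7 ≤ 7 moves.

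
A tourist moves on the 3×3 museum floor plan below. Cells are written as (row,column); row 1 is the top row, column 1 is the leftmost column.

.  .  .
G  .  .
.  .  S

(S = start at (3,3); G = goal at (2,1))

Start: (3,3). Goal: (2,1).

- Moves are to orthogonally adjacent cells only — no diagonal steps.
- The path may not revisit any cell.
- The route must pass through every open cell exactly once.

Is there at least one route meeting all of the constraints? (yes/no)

Colour the cells like a checkerboard: each orthogonal step flips colour, so a Hamiltonian route alternates colours. Here there are 5 cells of one colour and 4 of the other, with start on the opposite colour to the goal — the counts and endpoints can't be arranged into an alternating sequence of length 9, so no Hamiltonian route exists.

no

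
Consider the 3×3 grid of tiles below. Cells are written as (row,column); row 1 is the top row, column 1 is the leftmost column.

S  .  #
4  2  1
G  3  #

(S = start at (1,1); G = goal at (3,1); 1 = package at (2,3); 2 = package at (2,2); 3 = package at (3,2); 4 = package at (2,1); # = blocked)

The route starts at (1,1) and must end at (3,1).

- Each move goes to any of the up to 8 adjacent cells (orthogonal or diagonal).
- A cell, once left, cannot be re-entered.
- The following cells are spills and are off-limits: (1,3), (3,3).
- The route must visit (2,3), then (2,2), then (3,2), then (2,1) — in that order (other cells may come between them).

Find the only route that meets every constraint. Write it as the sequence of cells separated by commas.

(1,1), (1,2), (2,3), (2,2), (3,2), (2,1), (3,1)

The waypoints must appear in the order (2,3), (2,2), (3,2), (2,1), with no cell reused.
Route from (1,1): right to (1,2), down-right to (2,3), left to (2,2), down to (3,2), up-left to (2,1), down to (3,1) — 6 moves in all.
Check: order respected (1 at step 2, 2 at step 3, 3 at step 4, 4 at step 5).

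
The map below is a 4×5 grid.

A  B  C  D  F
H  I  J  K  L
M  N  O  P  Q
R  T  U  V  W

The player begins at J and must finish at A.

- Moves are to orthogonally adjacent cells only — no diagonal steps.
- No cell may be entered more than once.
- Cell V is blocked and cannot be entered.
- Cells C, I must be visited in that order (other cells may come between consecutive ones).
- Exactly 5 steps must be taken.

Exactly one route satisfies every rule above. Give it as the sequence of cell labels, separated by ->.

The waypoints must appear in the order C, I, with no cell reused.
Route from J: up to C, left to B, down to I, left to H, up to A — 5 moves in all.
Check: order respected (C at step 1, I at step 3); 5 moves as required.

J -> C -> B -> I -> H -> A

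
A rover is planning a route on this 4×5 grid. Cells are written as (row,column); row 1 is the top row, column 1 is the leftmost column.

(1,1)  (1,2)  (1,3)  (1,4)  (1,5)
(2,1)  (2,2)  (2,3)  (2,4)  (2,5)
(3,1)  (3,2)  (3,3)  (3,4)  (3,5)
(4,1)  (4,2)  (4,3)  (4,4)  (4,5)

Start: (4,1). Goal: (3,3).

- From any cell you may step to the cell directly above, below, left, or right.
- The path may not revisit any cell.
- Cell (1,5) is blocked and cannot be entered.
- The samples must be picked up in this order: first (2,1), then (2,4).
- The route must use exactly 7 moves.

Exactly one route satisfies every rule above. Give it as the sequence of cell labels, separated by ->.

(4,1) -> (3,1) -> (2,1) -> (2,2) -> (2,3) -> (2,4) -> (3,4) -> (3,3)

The waypoints must appear in the order (2,1), (2,4), with no cell reused.
Route from (4,1): 2× up (reaching (2,1)), 3× right (reaching (2,4)), down to (3,4), left to (3,3) — 7 moves in all.
Check: order respected ((2,1) at step 2, (2,4) at step 5); 7 moves as required.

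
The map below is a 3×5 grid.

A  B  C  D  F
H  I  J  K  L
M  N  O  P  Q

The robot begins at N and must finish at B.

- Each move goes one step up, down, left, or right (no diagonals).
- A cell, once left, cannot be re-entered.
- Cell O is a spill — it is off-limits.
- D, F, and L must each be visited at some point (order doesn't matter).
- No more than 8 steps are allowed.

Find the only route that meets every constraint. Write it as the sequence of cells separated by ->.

The 8-move cap with required stops at D, F, L leaves no slack for detours.
Route from N: up to I, 3× right (reaching L), up to F, 3× left (reaching B) — 8 moves in all.
Check: all required cells visited; 8 ≤ 8 moves.

N -> I -> J -> K -> L -> F -> D -> C -> B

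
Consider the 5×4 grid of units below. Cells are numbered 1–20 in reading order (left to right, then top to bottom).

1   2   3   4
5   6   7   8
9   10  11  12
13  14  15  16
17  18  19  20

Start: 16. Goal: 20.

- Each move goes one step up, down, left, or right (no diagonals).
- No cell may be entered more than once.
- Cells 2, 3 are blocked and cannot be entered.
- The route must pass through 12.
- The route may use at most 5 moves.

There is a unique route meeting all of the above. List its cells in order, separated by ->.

16 -> 12 -> 11 -> 15 -> 19 -> 20

Any route must reach 12 and still end at 20 within 5 moves, so the order of the required stops is forced.
Route from 16: up to 12, left to 11, 2× down (reaching 19), right to 20 — 5 moves in all.
Check: all required cells visited; 5 ≤ 5 moves.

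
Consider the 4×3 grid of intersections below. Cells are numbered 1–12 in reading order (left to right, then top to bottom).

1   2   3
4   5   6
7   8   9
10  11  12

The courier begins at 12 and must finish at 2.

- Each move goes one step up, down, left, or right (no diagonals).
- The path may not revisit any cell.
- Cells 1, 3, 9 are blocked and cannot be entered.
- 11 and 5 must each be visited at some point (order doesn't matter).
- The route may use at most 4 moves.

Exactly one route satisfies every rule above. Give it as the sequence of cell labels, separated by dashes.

Any route must reach 11 and 5 and still end at 2 within 4 moves, so the order of the required stops is forced.
Route from 12: left to 11, 3× up (reaching 2) — 4 moves in all.
Check: all required cells visited; 4 ≤ 4 moves.

12 - 11 - 8 - 5 - 2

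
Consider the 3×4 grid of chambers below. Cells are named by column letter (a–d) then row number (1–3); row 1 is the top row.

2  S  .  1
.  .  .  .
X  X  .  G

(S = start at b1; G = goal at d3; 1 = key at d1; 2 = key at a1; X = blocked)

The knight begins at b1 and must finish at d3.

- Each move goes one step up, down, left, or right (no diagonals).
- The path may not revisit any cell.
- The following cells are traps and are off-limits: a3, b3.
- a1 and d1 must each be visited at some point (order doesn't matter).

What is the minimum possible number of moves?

8

Any route passes through a1 and d1 in some order between b1 and d3. Summing Manhattan distances along each leg and taking the cheapest ordering (b1 → a1 → d1 → d3) gives a lower bound of 1 + 3 + 2 = 6 moves.
The shortest route satisfying every rule uses 8 moves: b1 → a1 → a2 → b2 → c2 → c1 → d1 → d2 → d3.
The no-revisit rule (legs can't share cells) pushes the minimum above the 6-move bound; an exhaustive check rules out every length from 6 to 7, leaving 8 as the minimum.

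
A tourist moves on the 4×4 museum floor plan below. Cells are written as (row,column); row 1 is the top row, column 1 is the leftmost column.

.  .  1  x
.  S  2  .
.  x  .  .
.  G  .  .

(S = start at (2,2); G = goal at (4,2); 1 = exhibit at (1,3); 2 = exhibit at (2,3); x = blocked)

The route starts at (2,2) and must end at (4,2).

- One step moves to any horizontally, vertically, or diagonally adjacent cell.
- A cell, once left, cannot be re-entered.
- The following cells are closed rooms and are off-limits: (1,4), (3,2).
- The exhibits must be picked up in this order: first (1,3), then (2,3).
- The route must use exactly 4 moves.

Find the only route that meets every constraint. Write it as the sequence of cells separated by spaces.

The waypoints must appear in the order (1,3), (2,3), with no cell reused.
Route from (2,2): up-right 1 to (1,3), down 2 to (3,3), down-left 1 to (4,2) — 4 moves in all.
Check: order respected (1 at step 1, 2 at step 2); 4 moves as required.

(2,2) (1,3) (2,3) (3,3) (4,2)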